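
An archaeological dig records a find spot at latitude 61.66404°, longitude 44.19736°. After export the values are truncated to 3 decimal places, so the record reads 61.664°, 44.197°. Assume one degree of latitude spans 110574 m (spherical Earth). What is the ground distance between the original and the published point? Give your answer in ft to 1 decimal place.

63.7 ft

Δlat = 61.66404 − 61.664 = +0.00004°; Δlon = 44.19736 − 44.197 = +0.00036°.
North–south shift: 0.00004 × 110574 = 4.42296 m.
East–west at this latitude: 0.00036° × 110574 × cos 61.664° ≈ 0.00036 × 52483 = 18.8939 m.
Hypotenuse of the two orthogonal shifts: √(4.42296² + 18.8939²) = 19.4047 m.
Converting: 19.4047 m × 3.2808 ft/m ≈ 63.664 ft.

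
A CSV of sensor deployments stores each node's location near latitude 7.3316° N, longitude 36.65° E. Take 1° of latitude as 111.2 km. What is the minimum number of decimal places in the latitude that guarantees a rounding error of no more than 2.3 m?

One degree of latitude covers 111200 m.
Rounding to N decimal places gives at most 0.5 × 10⁻ᴺ degrees of error, i.e. 0.5 × 10⁻ᴺ × 111200 m.
Need 0.5 × 111200 × 10⁻ᴺ ≤ 2.3 → 10⁻ᴺ ≤ 4.137e-05, so N ≥ 4.38.
N = 4 would give 5.56 m (too coarse); N = 5 gives 0.556 m ≤ 2.3 m.

5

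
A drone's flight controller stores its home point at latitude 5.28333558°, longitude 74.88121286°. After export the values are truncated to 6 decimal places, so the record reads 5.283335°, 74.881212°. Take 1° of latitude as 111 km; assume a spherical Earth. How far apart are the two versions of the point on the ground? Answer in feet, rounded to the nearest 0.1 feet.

The latitude changed by +0.00000058° and the longitude by +0.00000086°.
N–S: 0.00000058° × 111000 m/° = 0.06438 m.
East–west at this latitude: 0.00000086° × 111000 × cos 5.28334° ≈ 0.00000086 × 110528 = 0.0950544 m.
Hypotenuse of the two orthogonal shifts: √(0.06438² + 0.0950544²) = 0.114805 m.
In feet: 0.114805 m ÷ 0.3048 ≈ 0.37666 ft.

0.4 feet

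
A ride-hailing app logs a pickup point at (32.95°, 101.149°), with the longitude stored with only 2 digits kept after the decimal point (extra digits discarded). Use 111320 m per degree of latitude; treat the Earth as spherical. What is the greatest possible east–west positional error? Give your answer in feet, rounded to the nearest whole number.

3065 feet

Truncating at 2 decimal places can drop up to a full unit in the last place, so the longitude may be off by as much as 0.01°.
At latitude 32.95° a degree of longitude spans 111320 m × cos 32.95° = 111320 × 0.8391 ≈ 93413.7 m.
East–west error: 0.01° × 93413.7 m/° ≈ 934.137 m.
In feet: 934.137 m ÷ 0.3048 ≈ 3064.8 ft.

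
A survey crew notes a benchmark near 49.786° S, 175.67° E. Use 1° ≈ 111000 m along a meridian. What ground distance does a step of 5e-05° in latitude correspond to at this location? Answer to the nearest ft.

18 ft

Along a meridian 5e-05° is 5e-05 × 111000 = 5.55 m.
In feet: 5.55 m ÷ 0.3048 ≈ 18.209 ft.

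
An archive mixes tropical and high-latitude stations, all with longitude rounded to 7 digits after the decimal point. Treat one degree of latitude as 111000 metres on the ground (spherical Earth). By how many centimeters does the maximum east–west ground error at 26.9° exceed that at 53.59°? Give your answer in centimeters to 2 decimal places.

0.17 centimeters

Rounding to 7 decimal places leaves the longitude within ±5e-08° of the true value.
At 26.9°: 5e-08° × 111000 × cos 26.9° = 5e-08 × 111000 × 0.8918 ≈ 0.0049495 m.
Error at 53.59° = 5e-08° × 111000 × cos 53.59° ≈ 0.00555 × 0.5936 = 0.0032943 m.
Difference: 0.0049495 − 0.0032943 = 0.0016552 m.
That is 0.00165522 m = 0.16552 cm.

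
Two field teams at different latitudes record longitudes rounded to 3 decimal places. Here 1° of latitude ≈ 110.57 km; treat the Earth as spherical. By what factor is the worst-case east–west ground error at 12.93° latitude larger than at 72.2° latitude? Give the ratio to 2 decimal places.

3.19

Rounding to 3 decimal places leaves the longitude within ±0.0005° of the true value.
At 12.93°: 0.0005° × 110570 × cos 12.93° = 0.0005 × 110570 × 0.9746 ≈ 53.883 m.
At 72.2°: 0.0005° × 110570 × cos 72.2° = 0.0005 × 110570 × 0.3057 ≈ 16.9 m.
Ratio: 53.883 / 16.9 = cos 12.93° / cos 72.2° ≈ 3.1883.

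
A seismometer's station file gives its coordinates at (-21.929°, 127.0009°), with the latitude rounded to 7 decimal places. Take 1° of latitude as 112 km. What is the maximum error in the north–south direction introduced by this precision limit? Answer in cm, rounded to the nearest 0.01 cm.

0.56 cm

Rounding to 7 decimal places leaves the latitude within ±5e-08° of the true value.
So the N–S error is at most 5e-08 × 112000 = 0.0056 m.
That is 0.0056 m = 0.56 cm.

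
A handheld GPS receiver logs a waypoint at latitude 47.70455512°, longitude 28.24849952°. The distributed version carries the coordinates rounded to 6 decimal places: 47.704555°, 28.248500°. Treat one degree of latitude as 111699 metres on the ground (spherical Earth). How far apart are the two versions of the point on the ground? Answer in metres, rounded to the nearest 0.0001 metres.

The latitude changed by +0.00000012° and the longitude by -0.00000048°.
North–south shift: 0.00000012 × 111699 = 0.0134039 m.
East–west at this latitude: -0.00000048° × 111699 × cos 47.7046° ≈ -0.00000048 × 75168.3 = -0.0360808 m.
Combined displacement = (0.0134039² + 0.0360808²)^½ ≈ 0.0384901 m.

0.0385 metres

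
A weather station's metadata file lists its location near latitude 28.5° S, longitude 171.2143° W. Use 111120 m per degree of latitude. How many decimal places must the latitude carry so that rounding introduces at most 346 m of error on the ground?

3 decimal places

One degree of latitude covers 111120 m.
N decimal places → at most half a unit in the last place, 0.5 × 10⁻ᴺ° = 111120/2 × 10⁻ᴺ m.
Setting 55560 × 10⁻ᴺ ≤ 346 gives 10ᴺ ≥ 160.6, i.e. N ≥ 2.21.
At 2 places the error can reach 556 m, but 3 places keeps it to 55.6 m.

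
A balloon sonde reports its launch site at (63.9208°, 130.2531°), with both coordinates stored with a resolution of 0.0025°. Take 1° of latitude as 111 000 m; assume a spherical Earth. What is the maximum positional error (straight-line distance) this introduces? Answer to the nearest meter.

152 meters

With a 0.0025° grid the true value lies within half a step, ±0.0025°/2 = ±0.00125°, of the stored one.
N–S: 0.00125° × 111000 m/° = 138.75 m.
East–west component at 63.9208°: 0.00125° × 111000 × cos 63.9208° ≈ 0.00125 × 48797.1 ≈ 60.9963 m.
Combining orthogonally: (138.75² + 60.9963²)^½ ≈ 151.566 m.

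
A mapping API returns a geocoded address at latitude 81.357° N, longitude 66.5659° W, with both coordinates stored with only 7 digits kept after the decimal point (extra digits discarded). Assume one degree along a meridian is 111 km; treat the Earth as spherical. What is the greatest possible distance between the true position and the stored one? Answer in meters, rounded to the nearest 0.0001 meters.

0.0112 meters

Truncating at 7 decimal places can drop up to a full unit in the last place, so each coordinate may be off by as much as 1e-07°.
N–S: 1e-07° × 111000 m/° = 0.0111 m.
E–W at 81.357°: 1e-07° × 111000 × cos 81.357° = 1e-07 × 111000 × 0.1503 ≈ 0.00166808 m.
Worst case both components are at the extreme and orthogonal: √(0.0111² + 0.00166808²) ≈ 0.0112246 m.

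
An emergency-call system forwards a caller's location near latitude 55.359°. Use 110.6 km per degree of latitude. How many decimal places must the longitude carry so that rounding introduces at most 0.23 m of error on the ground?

At 55.359° one degree of longitude covers 110600 × cos 55.359° ≈ 110600 × 0.5684 ≈ 62868.6 m.
Rounding to N decimal places gives at most 0.5 × 10⁻ᴺ degrees of error, i.e. 0.5 × 10⁻ᴺ × 62868.6 m.
Need 0.5 × 62868.6 × 10⁻ᴺ ≤ 0.23 → 10⁻ᴺ ≤ 7.317e-06, so N ≥ 5.14.
At 5 places the error can reach 0.314 m, but 6 places keeps it to 0.0314 m.

6 decimal places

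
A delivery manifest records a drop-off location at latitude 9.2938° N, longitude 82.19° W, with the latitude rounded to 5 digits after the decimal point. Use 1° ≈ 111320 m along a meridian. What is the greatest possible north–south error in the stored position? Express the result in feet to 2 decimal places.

Rounding to 5 decimal places leaves the latitude within ±5e-06° of the true value.
So the N–S error is at most 5e-06 × 111320 = 0.5566 m.
In feet: 0.5566 m ÷ 0.3048 ≈ 1.8261 ft.

1.83 feet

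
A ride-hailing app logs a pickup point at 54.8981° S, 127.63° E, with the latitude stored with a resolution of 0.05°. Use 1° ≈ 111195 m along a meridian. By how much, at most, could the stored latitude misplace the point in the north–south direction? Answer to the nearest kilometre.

3 kilometres

With a 0.05° grid the true value lies within half a step, ±0.05°/2 = ±0.025°, of the stored one.
Along the meridian that is 0.025° × 111195 m/° = 2779.88 m.
That is 2779.88 m = 2.7799 km.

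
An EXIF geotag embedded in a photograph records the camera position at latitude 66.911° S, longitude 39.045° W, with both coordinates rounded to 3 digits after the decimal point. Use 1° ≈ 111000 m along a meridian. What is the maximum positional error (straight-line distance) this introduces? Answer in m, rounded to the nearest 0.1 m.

Rounding to 3 decimal places leaves each coordinate within ±0.0005° of the true value.
North–south component: 0.0005° × 111000 = 55.5 m.
E–W at 66.911°: 0.0005° × 111000 × cos 66.911° = 0.0005 × 111000 × 0.3922 ≈ 21.7649 m.
Worst case both components are at the extreme and orthogonal: √(55.5² + 21.7649²) ≈ 59.6151 m.

59.6 m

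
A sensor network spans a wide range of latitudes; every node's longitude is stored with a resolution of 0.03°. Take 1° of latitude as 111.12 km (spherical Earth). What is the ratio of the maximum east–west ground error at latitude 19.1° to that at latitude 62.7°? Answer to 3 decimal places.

2.060

With a 0.03° grid the true value lies within half a step, ±0.03°/2 = ±0.015°, of the stored one.
Error at 19.1° = 0.015° × 111120 × cos 19.1° ≈ 1666.8 × 0.9449 = 1575 m.
Error at 62.7° = 0.015° × 111120 × cos 62.7° ≈ 1666.8 × 0.4586 = 764.48 m.
Ratio: 1575 / 764.48 = cos 19.1° / cos 62.7° ≈ 2.0603.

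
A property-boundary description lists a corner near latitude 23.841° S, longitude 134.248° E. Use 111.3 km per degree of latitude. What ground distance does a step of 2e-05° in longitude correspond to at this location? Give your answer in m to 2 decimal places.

2.04 m

2e-05° of longitude at 23.841° is 2e-05 × 111300 × cos 23.841° ≈ 2e-05 × 101803 = 2.03606 m.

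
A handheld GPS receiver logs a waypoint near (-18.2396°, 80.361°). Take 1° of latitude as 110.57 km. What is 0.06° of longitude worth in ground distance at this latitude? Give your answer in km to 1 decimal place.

6.3 km

0.06° of longitude at 18.2396° is 0.06 × 110570 × cos 18.2396° ≈ 0.06 × 105015 = 6300.87 m.
That is 6300.87 m = 6.3009 km.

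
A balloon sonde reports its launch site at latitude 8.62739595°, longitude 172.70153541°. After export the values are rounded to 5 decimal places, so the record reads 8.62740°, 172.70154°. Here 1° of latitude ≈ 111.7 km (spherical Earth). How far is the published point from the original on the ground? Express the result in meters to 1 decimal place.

Δlat = 8.62739595 − 8.62740 = -0.00000405°; Δlon = 172.70153541 − 172.70154 = -0.00000459°.
North–south shift: -0.00000405 × 111700 = -0.452385 m.
East–west at this latitude: -0.00000459° × 111700 × cos 8.6274° ≈ -0.00000459 × 110436 = -0.506902 m.
Combined displacement = (0.452385² + 0.506902²)^½ ≈ 0.679413 m.

0.7 meters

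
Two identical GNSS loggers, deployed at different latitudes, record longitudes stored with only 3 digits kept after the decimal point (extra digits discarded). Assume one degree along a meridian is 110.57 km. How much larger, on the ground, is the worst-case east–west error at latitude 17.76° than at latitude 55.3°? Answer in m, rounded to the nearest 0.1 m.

Truncating at 3 decimal places can drop up to a full unit in the last place, so the longitude may be off by as much as 0.001°.
At 17.76°: 0.001° × 110570 × cos 17.76° = 0.001 × 110570 × 0.9523 ≈ 105.3 m.
Error at 55.3° = 0.001° × 110570 × cos 55.3° ≈ 110.57 × 0.5693 = 62.945 m.
So the lower-latitude error exceeds the higher by 105.3 − 62.945 = 42.355 m.

42.4 m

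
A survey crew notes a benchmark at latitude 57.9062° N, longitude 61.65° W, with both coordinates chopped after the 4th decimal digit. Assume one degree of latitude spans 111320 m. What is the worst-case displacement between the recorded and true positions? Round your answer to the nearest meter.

Truncating at 4 decimal places can drop up to a full unit in the last place, so each coordinate may be off by as much as 0.0001°.
North–south component: 0.0001° × 111320 = 11.132 m.
East–west component at 57.9062°: 0.0001° × 111320 × cos 57.9062° ≈ 0.0001 × 59145.1 ≈ 5.91451 m.
The two errors are perpendicular, so the maximum displacement is √(11.132² + 5.91451²) ≈ 12.6057 m.

13 meters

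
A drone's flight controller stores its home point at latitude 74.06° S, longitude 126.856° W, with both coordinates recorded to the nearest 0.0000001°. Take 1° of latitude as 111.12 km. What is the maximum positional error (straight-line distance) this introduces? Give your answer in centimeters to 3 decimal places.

Rounding to 7 decimal places leaves each coordinate within ±5e-08° of the true value.
North–south component: 5e-08° × 111120 = 0.005556 m.
Longitude error → 5e-08 × 111120 × cos 74.06° = 5e-08 × 111120 × 0.2746 ≈ 0.00152585 m.
The two errors are perpendicular, so the maximum displacement is √(0.005556² + 0.00152585²) ≈ 0.00576171 m.
That is 0.00576171 m = 0.57617 cm.

0.576 centimeters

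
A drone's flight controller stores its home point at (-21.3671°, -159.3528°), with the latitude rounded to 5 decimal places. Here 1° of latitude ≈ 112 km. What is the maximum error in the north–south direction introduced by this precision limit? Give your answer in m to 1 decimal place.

0.6 m

Rounding to 5 decimal places leaves the latitude within ±5e-06° of the true value.
Along the meridian that is 5e-06° × 112000 m/° = 0.56 m.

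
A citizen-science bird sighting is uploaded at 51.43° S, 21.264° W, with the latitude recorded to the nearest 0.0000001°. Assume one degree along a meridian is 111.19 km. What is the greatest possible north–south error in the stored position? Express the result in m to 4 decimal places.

Rounding to 7 decimal places leaves the latitude within ±5e-08° of the true value.
So the N–S error is at most 5e-08 × 111190 = 0.0055595 m.

0.0056 m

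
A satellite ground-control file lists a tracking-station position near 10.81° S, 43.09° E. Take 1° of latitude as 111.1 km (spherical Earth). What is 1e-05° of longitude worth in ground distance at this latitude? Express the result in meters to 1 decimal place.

1e-05° of longitude at 10.81° is 1e-05 × 111100 × cos 10.81° ≈ 1e-05 × 109128 = 1.09128 m.

1.1 meters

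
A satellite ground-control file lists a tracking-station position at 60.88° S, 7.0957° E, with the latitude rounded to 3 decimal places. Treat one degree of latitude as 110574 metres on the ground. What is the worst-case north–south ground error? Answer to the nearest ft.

181 ft

Rounding to 3 decimal places leaves the latitude within ±0.0005° of the true value.
North–south distance: 0.0005° × 110574 m/° = 55.287 m.
In feet: 55.287 m ÷ 0.3048 ≈ 181.39 ft.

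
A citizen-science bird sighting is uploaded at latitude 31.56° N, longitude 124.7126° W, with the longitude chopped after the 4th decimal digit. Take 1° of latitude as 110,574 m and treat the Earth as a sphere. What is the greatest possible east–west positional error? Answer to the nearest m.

9 m

Truncating at 4 decimal places can drop up to a full unit in the last place, so the longitude may be off by as much as 0.0001°.
Parallels shrink by cos φ, so at 31.56° a degree of longitude is 110574 × 0.8521 ≈ 94219.3 m.
So at most 0.0001° × 94219.3 ≈ 9.42193 m east–west.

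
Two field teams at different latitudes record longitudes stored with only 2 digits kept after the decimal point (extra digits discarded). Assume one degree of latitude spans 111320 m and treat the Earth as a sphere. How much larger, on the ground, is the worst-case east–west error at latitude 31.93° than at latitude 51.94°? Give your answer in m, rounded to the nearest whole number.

Truncating at 2 decimal places can drop up to a full unit in the last place, so the longitude may be off by as much as 0.01°.
At 31.93°: 0.01° × 111320 × cos 31.93° = 0.01 × 111320 × 0.8487 ≈ 944.77 m.
Error at 51.94° = 0.01° × 111320 × cos 51.94° ≈ 1113.2 × 0.6165 = 686.27 m.
Difference: 944.77 − 686.27 = 258.49 m.

258 m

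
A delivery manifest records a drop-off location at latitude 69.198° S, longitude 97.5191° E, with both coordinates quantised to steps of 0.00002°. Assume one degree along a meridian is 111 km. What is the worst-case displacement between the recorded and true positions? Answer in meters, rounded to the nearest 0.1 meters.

1.2 meters

With a 0.00002° grid the true value lies within half a step, ±0.00002°/2 = ±1e-05°, of the stored one.
Latitude error → 1e-05 × 111000 = 1.11 m along the meridian.
East–west component at 69.198°: 1e-05° × 111000 × cos 69.198° ≈ 1e-05 × 39420.5 ≈ 0.394205 m.
Combining orthogonally: (1.11² + 0.394205²)^½ ≈ 1.17792 m.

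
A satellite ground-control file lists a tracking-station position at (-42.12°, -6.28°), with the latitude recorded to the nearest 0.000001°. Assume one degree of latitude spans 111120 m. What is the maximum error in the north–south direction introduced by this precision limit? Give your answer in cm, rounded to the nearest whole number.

Rounding to 6 decimal places leaves the latitude within ±5e-07° of the true value.
North–south distance: 5e-07° × 111120 m/° = 0.05556 m.
That is 0.05556 m = 5.556 cm.

6 cm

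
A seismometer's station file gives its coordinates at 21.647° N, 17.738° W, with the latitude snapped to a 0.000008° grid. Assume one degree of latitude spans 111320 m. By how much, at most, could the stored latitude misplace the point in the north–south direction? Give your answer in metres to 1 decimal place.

With a 0.000008° grid the true value lies within half a step, ±0.000008°/2 = ±4e-06°, of the stored one.
So the N–S error is at most 4e-06 × 111320 = 0.44528 m.

0.4 metres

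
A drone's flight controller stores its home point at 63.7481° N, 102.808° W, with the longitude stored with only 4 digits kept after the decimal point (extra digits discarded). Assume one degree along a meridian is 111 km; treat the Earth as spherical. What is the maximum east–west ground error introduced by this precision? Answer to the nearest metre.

Truncating at 4 decimal places can drop up to a full unit in the last place, so the longitude may be off by as much as 0.0001°.
One degree of longitude at 63.7481° is 111000 × cos 63.7481° ≈ 111000 × 0.4423 = 49097.3 m.
So at most 0.0001° × 49097.3 ≈ 4.90973 m east–west.

5 metres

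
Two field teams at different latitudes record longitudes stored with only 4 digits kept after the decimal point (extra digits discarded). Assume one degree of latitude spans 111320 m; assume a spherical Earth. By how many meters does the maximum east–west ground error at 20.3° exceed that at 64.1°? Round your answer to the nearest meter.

6 meters

Truncating at 4 decimal places can drop up to a full unit in the last place, so the longitude may be off by as much as 0.0001°.
Error at 20.3° = 0.0001° × 111320 × cos 20.3° ≈ 11.132 × 0.9379 = 10.441 m.
Error at 64.1° = 0.0001° × 111320 × cos 64.1° ≈ 11.132 × 0.4368 = 4.8625 m.
So the lower-latitude error exceeds the higher by 10.441 − 4.8625 = 5.5781 m.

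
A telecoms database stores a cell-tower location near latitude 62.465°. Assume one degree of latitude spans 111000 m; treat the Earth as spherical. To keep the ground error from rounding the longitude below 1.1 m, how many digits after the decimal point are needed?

5

At 62.465° one degree of longitude covers 111000 × cos 62.465° ≈ 111000 × 0.4623 ≈ 51314.2 m.
N decimal places → at most half a unit in the last place, 0.5 × 10⁻ᴺ° = 51314.2/2 × 10⁻ᴺ m.
Setting 25657.1 × 10⁻ᴺ ≤ 1.1 gives 10ᴺ ≥ 2.332e+04, i.e. N ≥ 4.37.
So 5 decimal places suffice (0.257 m); 4 would allow up to 2.57 m.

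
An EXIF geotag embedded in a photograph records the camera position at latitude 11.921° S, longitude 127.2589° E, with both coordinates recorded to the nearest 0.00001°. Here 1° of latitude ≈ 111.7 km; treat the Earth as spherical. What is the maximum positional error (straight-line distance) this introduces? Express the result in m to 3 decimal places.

0.781 m

Rounding to 5 decimal places leaves each coordinate within ±5e-06° of the true value.
Latitude error → 5e-06 × 111700 = 0.5585 m along the meridian.
Longitude error → 5e-06 × 111700 × cos 11.921° = 5e-06 × 111700 × 0.9784 ≈ 0.546455 m.
Combining orthogonally: (0.5585² + 0.546455²)^½ ≈ 0.781368 m.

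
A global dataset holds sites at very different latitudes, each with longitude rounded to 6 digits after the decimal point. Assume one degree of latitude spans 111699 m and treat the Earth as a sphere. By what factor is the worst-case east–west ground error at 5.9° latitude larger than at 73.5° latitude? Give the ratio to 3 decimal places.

Rounding to 6 decimal places leaves the longitude within ±5e-07° of the true value.
Error at 5.9° = 5e-07° × 111699 × cos 5.9° ≈ 0.055849 × 0.9947 = 0.055554 m.
At 73.5°: 5e-07° × 111699 × cos 73.5° = 5e-07 × 111699 × 0.2840 ≈ 0.015862 m.
Ratio: 0.055554 / 0.015862 = cos 5.9° / cos 73.5° ≈ 3.5023.

3.502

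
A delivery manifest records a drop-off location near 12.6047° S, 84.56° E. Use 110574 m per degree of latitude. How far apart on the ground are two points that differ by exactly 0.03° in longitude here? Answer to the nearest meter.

0.03° of longitude at 12.6047° is 0.03 × 110574 × cos 12.6047° ≈ 0.03 × 107909 = 3237.27 m.

3237 meters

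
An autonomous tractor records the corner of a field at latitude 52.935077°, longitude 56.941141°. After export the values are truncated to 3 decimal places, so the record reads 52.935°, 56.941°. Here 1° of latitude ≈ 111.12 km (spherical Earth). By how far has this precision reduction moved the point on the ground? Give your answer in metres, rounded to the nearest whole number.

The latitude changed by +0.000077° and the longitude by +0.000141°.
North–south shift: 0.000077 × 111120 = 8.55624 m.
East–west at this latitude: 0.000141° × 111120 × cos 52.935° ≈ 0.000141 × 66974.3 = 9.44338 m.
Hypotenuse of the two orthogonal shifts: √(8.55624² + 9.44338²) = 12.7431 m.

13 metres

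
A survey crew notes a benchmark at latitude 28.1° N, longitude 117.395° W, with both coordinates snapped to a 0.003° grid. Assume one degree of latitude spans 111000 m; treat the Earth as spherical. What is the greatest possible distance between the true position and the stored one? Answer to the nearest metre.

222 metres

With a 0.003° grid the true value lies within half a step, ±0.003°/2 = ±0.0015°, of the stored one.
North–south component: 0.0015° × 111000 = 166.5 m.
E–W at 28.1°: 0.0015° × 111000 × cos 28.1° = 0.0015 × 111000 × 0.8821 ≈ 146.874 m.
The two errors are perpendicular, so the maximum displacement is √(166.5² + 146.874²) ≈ 222.023 m.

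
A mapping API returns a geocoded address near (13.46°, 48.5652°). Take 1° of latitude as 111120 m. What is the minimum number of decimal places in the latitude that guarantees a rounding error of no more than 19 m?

One degree of latitude covers 111120 m.
Rounding to N decimal places gives at most 0.5 × 10⁻ᴺ degrees of error, i.e. 0.5 × 10⁻ᴺ × 111120 m.
Setting 55560 × 10⁻ᴺ ≤ 19 gives 10ᴺ ≥ 2924, i.e. N ≥ 3.47.
N = 3 would give 55.6 m (too coarse); N = 4 gives 5.56 m ≤ 19 m.

4 decimal places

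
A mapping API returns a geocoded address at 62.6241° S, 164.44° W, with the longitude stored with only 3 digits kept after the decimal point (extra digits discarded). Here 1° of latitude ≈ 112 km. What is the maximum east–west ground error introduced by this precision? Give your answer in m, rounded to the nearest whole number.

Truncating at 3 decimal places can drop up to a full unit in the last place, so the longitude may be off by as much as 0.001°.
One degree of longitude at 62.6241° is 112000 × cos 62.6241° ≈ 112000 × 0.4598 = 51500.5 m.
Maximum E–W displacement: 0.001 × 51500.5 = 51.5005 m.

52 m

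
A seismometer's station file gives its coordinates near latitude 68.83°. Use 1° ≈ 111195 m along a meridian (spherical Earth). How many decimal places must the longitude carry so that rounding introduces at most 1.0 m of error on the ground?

5

At 68.83° one degree of longitude covers 111195 × cos 68.83° ≈ 111195 × 0.3611 ≈ 40156.6 m.
With N decimal places the half-ulp bound is 0.5·10⁻ᴺ°, or 0.5·10⁻ᴺ × 40156.6 m on the ground.
Need 0.5 × 40156.6 × 10⁻ᴺ ≤ 1.0 → 10⁻ᴺ ≤ 4.981e-05, so N ≥ 4.30.
N = 4 would give 2.01 m (too coarse); N = 5 gives 0.201 m ≤ 1.0 m.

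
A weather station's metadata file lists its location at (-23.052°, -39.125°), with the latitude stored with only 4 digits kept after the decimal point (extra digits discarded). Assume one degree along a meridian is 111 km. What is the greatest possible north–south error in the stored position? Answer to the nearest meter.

Truncating at 4 decimal places can drop up to a full unit in the last place, so the latitude may be off by as much as 0.0001°.
North–south distance: 0.0001° × 111000 m/° = 11.1 m.

11 meters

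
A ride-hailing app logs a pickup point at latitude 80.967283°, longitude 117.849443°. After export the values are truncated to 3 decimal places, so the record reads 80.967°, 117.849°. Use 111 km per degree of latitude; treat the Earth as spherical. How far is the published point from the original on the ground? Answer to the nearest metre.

32 metres

Δlat = 80.967283 − 80.967 = +0.000283°; Δlon = 117.849443 − 117.849 = +0.000443°.
N–S: 0.000283° × 111000 m/° = 31.413 m.
E–W at 80.967°: 0.000443° × 111000 × cos 80.967° = 0.000443 × 111000 × 0.1570 ≈ 7.72032 m.
Distance: √(31.413² + 7.72032²) ≈ 32.3478 m.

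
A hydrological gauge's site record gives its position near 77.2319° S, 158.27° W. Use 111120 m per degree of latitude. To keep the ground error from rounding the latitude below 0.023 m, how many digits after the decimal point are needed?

7 decimal places

One degree of latitude covers 111120 m.
Rounding to N decimal places gives at most 0.5 × 10⁻ᴺ degrees of error, i.e. 0.5 × 10⁻ᴺ × 111120 m.
Setting 55560 × 10⁻ᴺ ≤ 0.023 gives 10ᴺ ≥ 2.416e+06, i.e. N ≥ 6.38.
N = 6 would give 0.0556 m (too coarse); N = 7 gives 0.00556 m ≤ 0.023 m.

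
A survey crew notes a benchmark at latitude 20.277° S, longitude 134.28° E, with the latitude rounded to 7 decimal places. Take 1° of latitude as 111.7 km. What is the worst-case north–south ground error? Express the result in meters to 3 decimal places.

Rounding to 7 decimal places leaves the latitude within ±5e-08° of the true value.
North–south distance: 5e-08° × 111700 m/° = 0.005585 m.

0.006 meters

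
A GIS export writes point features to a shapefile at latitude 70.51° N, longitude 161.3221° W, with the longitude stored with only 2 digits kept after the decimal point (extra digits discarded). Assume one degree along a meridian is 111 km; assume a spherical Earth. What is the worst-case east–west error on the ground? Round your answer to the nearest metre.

370 metres

Truncating at 2 decimal places can drop up to a full unit in the last place, so the longitude may be off by as much as 0.01°.
One degree of longitude at 70.51° is 111000 × cos 70.51° ≈ 111000 × 0.3336 = 37034.3 m.
East–west error: 0.01° × 37034.3 m/° ≈ 370.343 m.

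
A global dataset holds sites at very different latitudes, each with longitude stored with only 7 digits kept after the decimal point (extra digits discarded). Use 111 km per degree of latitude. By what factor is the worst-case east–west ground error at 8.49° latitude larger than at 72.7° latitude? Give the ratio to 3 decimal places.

Truncating at 7 decimal places can drop up to a full unit in the last place, so the longitude may be off by as much as 1e-07°.
Error at 8.49° = 1e-07° × 111000 × cos 8.49° ≈ 0.0111 × 0.9890 = 0.010978 m.
At 72.7°: 1e-07° × 111000 × cos 72.7° = 1e-07 × 111000 × 0.2974 ≈ 0.0033009 m.
The ratio reduces to cos 8.49° / cos 72.7° = 0.9890/0.2974 ≈ 3.3259.

3.326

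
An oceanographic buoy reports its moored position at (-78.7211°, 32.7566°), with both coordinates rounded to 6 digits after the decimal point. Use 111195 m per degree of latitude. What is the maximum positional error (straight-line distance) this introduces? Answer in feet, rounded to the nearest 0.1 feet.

0.2 feet

Rounding to 6 decimal places leaves each coordinate within ±5e-07° of the true value.
North–south component: 5e-07° × 111195 = 0.0555975 m.
Longitude error → 5e-07 × 111195 × cos 78.7211° = 5e-07 × 111195 × 0.1956 ≈ 0.010874 m.
The two errors are perpendicular, so the maximum displacement is √(0.0555975² + 0.010874²) ≈ 0.0566509 m.
Converting: 0.0566509 m × 3.2808 ft/m ≈ 0.18586 ft.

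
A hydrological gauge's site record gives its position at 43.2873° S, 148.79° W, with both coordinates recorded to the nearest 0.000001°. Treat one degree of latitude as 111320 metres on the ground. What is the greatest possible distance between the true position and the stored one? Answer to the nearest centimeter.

Rounding to 6 decimal places leaves each coordinate within ±5e-07° of the true value.
Latitude error → 5e-07 × 111320 = 0.05566 m along the meridian.
Longitude error → 5e-07 × 111320 × cos 43.2873° = 5e-07 × 111320 × 0.7279 ≈ 0.0405163 m.
Worst case both components are at the extreme and orthogonal: √(0.05566² + 0.0405163²) ≈ 0.0688448 m.
That is 0.0688448 m = 6.8845 cm.

7 centimeters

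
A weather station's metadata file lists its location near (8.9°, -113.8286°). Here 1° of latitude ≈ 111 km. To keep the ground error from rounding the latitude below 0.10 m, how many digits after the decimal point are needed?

One degree of latitude covers 111000 m.
With N decimal places the half-ulp bound is 0.5·10⁻ᴺ°, or 0.5·10⁻ᴺ × 111000 m on the ground.
Setting 55500 × 10⁻ᴺ ≤ 0.10 gives 10ᴺ ≥ 5.55e+05, i.e. N ≥ 5.74.
N = 5 would give 0.555 m (too coarse); N = 6 gives 0.0555 m ≤ 0.10 m.

6 decimal places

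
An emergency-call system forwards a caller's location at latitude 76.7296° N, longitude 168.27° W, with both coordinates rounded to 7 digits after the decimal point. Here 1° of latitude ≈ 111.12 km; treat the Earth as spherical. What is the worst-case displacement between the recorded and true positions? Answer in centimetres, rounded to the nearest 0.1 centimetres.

0.6 centimetres

Rounding to 7 decimal places leaves each coordinate within ±5e-08° of the true value.
Latitude error → 5e-08 × 111120 = 0.005556 m along the meridian.
Longitude error → 5e-08 × 111120 × cos 76.7296° = 5e-08 × 111120 × 0.2295 ≈ 0.00127536 m.
Combining orthogonally: (0.005556² + 0.00127536²)^½ ≈ 0.0057005 m.
That is 0.0057005 m = 0.57005 cm.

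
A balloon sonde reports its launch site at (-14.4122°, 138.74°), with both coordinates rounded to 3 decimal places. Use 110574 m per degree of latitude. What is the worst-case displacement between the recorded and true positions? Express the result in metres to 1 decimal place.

77.0 metres

Rounding to 3 decimal places leaves each coordinate within ±0.0005° of the true value.
N–S: 0.0005° × 110574 m/° = 55.287 m.
Longitude error → 0.0005 × 110574 × cos 14.4122° = 0.0005 × 110574 × 0.9685 ≈ 53.5471 m.
Worst case both components are at the extreme and orthogonal: √(55.287² + 53.5471²) ≈ 76.9672 m.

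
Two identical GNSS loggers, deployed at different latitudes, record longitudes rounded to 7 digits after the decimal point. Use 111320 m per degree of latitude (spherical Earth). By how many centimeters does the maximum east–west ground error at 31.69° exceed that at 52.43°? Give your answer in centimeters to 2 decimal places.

Rounding to 7 decimal places leaves the longitude within ±5e-08° of the true value.
At 31.69°: 5e-08° × 111320 × cos 31.69° = 5e-08 × 111320 × 0.8509 ≈ 0.0047361 m.
At 52.43°: 5e-08° × 111320 × cos 52.43° = 5e-08 × 111320 × 0.6097 ≈ 0.0033938 m.
Difference: 0.0047361 − 0.0033938 = 0.0013424 m.
That is 0.00134237 m = 0.13424 cm.

0.13 centimeters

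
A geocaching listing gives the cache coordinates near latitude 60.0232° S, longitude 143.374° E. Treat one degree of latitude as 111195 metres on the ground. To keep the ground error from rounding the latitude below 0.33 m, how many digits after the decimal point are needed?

One degree of latitude covers 111195 m.
With N decimal places the half-ulp bound is 0.5·10⁻ᴺ°, or 0.5·10⁻ᴺ × 111195 m on the ground.
Need 0.5 × 111195 × 10⁻ᴺ ≤ 0.33 → 10⁻ᴺ ≤ 5.936e-06, so N ≥ 5.23.
So 6 decimal places suffice (0.0556 m); 5 would allow up to 0.556 m.

6 decimal places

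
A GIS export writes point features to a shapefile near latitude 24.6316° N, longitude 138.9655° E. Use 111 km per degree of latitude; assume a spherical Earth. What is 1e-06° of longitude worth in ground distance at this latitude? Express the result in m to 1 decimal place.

1e-06° of longitude at 24.6316° is 1e-06 × 111000 × cos 24.6316° ≈ 1e-06 × 100900 = 0.1009 m.

0.1 m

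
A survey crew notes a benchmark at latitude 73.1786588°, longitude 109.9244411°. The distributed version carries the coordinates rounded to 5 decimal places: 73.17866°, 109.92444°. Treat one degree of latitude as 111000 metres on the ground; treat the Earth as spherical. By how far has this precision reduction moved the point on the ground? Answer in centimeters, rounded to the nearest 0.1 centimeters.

Δlat = 73.1786588 − 73.17866 = -0.0000012°; Δlon = 109.9244411 − 109.92444 = +0.0000011°.
North–south shift: -0.0000012 × 111000 = -0.1332 m.
East–west at this latitude: 0.0000011° × 111000 × cos 73.1787° ≈ 0.0000011 × 32122.1 = 0.0353343 m.
Distance: √(0.1332² + 0.0353343²) ≈ 0.137807 m.
That is 0.137807 m = 13.781 cm.

13.8 centimeters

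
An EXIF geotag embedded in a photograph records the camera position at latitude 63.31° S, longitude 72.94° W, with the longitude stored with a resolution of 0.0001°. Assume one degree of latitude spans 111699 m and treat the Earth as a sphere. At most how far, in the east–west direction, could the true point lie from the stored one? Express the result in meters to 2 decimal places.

With a 0.0001° grid the true value lies within half a step, ±0.0001°/2 = ±5e-05°, of the stored one.
Parallels shrink by cos φ, so at 63.31° a degree of longitude is 111699 × 0.4492 ≈ 50171.1 m.
So at most 5e-05° × 50171.1 ≈ 2.50855 m east–west.

2.51 meters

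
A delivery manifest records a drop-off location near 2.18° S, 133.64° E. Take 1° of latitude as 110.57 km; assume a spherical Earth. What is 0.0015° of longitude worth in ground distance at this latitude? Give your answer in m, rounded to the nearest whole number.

166 m

0.0015° of longitude at 2.18° is 0.0015 × 110570 × cos 2.18° ≈ 0.0015 × 110490 = 165.735 m.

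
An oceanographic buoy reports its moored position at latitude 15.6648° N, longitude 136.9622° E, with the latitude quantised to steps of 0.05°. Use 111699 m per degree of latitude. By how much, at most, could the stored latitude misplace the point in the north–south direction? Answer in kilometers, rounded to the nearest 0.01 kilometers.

2.79 kilometers

With a 0.05° grid the true value lies within half a step, ±0.05°/2 = ±0.025°, of the stored one.
Along the meridian that is 0.025° × 111699 m/° = 2792.48 m.
That is 2792.48 m = 2.7925 km.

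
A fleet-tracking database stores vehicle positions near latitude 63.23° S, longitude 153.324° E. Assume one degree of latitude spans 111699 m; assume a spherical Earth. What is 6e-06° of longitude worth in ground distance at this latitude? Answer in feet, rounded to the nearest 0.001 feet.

0.990 feet

At 63.23° a degree of longitude is 111699 × cos 63.23° ≈ 50310.4 m, so 6e-06° corresponds to 0.301862 m.
In feet: 0.301862 m ÷ 0.3048 ≈ 0.99036 ft.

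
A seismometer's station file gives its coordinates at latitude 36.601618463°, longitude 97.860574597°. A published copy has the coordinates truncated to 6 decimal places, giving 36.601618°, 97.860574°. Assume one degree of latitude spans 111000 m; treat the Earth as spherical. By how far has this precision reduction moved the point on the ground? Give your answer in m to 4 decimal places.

Δlat = 36.601618463 − 36.601618 = +0.000000463°; Δlon = 97.860574597 − 97.860574 = +0.000000597°.
North–south shift: 0.000000463 × 111000 = 0.051393 m.
East–west at this latitude: 0.000000597° × 111000 × cos 36.6016° ≈ 0.000000597 × 89110.9 = 0.0531992 m.
Hypotenuse of the two orthogonal shifts: √(0.051393² + 0.0531992²) = 0.0739689 m.

0.0740 m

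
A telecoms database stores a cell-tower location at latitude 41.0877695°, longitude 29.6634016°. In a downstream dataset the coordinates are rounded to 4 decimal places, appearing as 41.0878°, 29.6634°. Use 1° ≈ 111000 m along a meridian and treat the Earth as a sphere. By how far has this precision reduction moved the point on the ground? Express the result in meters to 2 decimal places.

3.39 meters

Δlat = 41.0877695 − 41.0878 = -0.0000305°; Δlon = 29.6634016 − 29.6634 = +0.0000016°.
North–south shift: -0.0000305 × 111000 = -3.3855 m.
E–W at 41.0878°: 0.0000016° × 111000 × cos 41.0878° = 0.0000016 × 111000 × 0.7537 ≈ 0.133858 m.
Hypotenuse of the two orthogonal shifts: √(3.3855² + 0.133858²) = 3.38815 m.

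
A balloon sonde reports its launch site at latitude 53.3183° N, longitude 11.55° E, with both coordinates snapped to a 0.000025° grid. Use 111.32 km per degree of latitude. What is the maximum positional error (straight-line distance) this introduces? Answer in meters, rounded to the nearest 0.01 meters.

With a 0.000025° grid the true value lies within half a step, ±0.000025°/2 = ±1.25e-05°, of the stored one.
N–S: 1.25e-05° × 111320 m/° = 1.3915 m.
Longitude error → 1.25e-05 × 111320 × cos 53.3183° = 1.25e-05 × 111320 × 0.5974 ≈ 0.831239 m.
Worst case both components are at the extreme and orthogonal: √(1.3915² + 0.831239²) ≈ 1.62087 m.

1.62 meters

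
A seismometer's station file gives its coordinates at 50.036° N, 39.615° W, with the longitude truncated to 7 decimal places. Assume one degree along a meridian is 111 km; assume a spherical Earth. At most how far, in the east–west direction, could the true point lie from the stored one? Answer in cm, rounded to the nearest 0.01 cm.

0.71 cm

Truncating at 7 decimal places can drop up to a full unit in the last place, so the longitude may be off by as much as 1e-07°.
Parallels shrink by cos φ, so at 50.036° a degree of longitude is 111000 × 0.6423 ≈ 71296 m.
East–west error: 1e-07° × 71296 m/° ≈ 0.0071296 m.
That is 0.0071296 m = 0.71296 cm.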